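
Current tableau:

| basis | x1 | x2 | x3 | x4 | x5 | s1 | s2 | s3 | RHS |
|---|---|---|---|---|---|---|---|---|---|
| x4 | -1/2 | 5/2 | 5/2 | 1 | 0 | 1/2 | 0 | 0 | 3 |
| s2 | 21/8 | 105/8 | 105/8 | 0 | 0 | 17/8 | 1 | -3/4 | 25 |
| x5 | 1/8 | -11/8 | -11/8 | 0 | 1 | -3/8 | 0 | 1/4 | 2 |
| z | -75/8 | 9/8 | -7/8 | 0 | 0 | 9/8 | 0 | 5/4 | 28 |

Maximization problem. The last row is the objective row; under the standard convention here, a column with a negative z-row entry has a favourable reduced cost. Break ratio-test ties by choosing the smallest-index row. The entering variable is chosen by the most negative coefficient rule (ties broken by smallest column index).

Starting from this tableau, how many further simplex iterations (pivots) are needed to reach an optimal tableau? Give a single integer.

2

pivot: x1 in, s2 out → z = 821/7
pivot: s3 in, x5 out → z = 364/3
No improving column remains; optimal.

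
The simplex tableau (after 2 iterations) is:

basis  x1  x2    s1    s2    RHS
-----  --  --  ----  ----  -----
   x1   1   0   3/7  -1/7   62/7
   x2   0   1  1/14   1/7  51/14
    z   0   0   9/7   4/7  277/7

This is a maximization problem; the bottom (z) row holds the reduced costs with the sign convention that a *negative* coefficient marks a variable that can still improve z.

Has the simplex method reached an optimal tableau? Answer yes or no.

yes

No objective-row coefficient is strictly negative, so no entering variable exists; the tableau is optimal.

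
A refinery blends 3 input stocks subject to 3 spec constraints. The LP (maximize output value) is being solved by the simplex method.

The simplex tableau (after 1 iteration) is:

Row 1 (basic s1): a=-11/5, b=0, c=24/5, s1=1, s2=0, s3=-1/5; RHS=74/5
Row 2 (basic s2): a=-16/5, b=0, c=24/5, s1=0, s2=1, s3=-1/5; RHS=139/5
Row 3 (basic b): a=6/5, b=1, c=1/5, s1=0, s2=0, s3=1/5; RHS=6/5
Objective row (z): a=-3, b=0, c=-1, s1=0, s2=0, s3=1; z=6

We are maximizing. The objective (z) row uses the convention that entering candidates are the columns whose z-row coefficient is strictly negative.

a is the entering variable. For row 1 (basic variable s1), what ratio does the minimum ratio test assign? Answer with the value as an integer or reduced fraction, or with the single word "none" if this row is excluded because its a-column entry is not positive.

none

The a entry in row 1 is -11/5 ≤ 0, so this row gives no ratio.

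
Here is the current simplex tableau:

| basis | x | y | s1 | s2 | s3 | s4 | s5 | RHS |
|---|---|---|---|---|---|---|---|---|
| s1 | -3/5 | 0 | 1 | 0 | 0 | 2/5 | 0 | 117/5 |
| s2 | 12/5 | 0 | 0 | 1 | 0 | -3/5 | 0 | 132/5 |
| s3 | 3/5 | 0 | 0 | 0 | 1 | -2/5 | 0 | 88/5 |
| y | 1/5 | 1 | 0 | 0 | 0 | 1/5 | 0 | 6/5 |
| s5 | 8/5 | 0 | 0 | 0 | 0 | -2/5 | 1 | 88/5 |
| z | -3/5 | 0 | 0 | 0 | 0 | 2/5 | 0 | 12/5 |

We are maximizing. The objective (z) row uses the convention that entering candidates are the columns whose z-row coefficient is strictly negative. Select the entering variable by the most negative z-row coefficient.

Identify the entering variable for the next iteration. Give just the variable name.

Objective-row coefficients: x: -3/5, y: 0, s1: 0, s2: 0, s3: 0, s4: 2/5, s5: 0.
The most negative is -3/5 in column x, so x enters.

x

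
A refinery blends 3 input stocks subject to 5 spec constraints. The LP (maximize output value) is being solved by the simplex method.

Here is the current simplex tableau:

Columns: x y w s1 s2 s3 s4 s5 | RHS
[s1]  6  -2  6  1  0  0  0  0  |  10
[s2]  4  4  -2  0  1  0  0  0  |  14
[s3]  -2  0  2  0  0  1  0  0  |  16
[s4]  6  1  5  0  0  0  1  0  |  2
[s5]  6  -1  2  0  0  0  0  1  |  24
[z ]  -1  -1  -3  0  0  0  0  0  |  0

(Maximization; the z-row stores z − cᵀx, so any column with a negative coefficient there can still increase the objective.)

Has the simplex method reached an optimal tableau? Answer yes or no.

no

Column x has objective-row coefficient -1, which is negative; an improving pivot exists, so not yet optimal.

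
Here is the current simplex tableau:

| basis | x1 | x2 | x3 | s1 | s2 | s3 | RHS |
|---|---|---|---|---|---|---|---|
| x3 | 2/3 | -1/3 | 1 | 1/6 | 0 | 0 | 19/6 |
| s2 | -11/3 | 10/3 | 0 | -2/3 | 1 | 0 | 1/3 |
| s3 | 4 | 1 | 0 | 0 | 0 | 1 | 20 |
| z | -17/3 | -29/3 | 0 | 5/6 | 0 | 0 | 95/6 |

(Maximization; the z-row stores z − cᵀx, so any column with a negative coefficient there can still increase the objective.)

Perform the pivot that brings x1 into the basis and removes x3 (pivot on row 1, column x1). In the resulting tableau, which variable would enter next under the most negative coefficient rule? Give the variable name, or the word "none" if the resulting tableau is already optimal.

x2

Pivot element 2/3. New z-row = old z-row − (-17/3)·(row 1/(2/3)).
Updated z-row coefficients: x1: 0, x2: -25/2, x3: 17/2, s1: 9/4, s2: 0, s3: 0.
The most negative is -25/2 in column x2, so x2 would enter next.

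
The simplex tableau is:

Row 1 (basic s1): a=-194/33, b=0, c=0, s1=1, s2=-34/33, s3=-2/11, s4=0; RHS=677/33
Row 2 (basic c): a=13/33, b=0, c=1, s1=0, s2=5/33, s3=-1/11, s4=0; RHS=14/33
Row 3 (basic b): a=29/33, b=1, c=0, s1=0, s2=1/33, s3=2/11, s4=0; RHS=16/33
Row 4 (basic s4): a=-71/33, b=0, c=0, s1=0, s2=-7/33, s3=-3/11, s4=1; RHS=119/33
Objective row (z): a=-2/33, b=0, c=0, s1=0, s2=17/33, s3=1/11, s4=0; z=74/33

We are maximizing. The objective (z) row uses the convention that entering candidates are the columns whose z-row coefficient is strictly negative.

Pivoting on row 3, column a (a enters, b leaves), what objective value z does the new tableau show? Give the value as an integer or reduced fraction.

66/29

Minimum ratio for a: (16/33)/(29/33) = 16/29.
z changes by −(z-row coeff of a)·ratio = −(-2/33)·(16/29) = 32/957.
New z = 74/33 + (32/957) = 66/29.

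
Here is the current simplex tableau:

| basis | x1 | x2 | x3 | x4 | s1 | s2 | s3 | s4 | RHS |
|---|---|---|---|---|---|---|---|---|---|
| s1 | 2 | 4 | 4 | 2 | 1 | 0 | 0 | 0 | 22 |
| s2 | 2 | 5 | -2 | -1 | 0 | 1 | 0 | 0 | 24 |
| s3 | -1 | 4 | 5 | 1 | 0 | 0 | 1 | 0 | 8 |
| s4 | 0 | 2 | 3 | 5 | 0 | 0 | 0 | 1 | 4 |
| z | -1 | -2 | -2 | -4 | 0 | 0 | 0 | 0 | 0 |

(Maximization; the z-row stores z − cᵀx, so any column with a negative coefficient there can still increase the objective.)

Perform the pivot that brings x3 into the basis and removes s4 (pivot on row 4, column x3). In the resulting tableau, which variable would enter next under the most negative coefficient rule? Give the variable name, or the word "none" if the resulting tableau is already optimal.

Pivot element 3. New z-row = old z-row − (-2)·(row 4/3).
Updated z-row coefficients: x1: -1, x2: -2/3, x3: 0, x4: -2/3, s1: 0, s2: 0, s3: 0, s4: 2/3.
The most negative is -1 in column x1, so x1 would enter next.

x1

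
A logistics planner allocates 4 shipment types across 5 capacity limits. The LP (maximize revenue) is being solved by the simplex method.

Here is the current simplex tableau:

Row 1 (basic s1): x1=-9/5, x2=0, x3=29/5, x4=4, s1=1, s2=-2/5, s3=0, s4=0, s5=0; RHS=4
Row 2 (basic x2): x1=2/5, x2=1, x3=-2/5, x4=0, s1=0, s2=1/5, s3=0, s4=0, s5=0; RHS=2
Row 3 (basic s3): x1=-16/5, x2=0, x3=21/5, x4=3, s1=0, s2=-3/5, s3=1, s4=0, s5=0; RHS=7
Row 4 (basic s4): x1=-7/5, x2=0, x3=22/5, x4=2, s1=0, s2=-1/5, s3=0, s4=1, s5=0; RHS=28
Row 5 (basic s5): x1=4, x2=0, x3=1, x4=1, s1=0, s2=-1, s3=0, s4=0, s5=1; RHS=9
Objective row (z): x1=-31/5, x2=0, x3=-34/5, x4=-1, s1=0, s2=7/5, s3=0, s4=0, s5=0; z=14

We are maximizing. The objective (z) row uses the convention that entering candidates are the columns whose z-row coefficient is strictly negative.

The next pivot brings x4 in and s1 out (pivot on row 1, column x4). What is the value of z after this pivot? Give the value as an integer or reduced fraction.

15

Minimum ratio for x4: 4/4 = 1.
z changes by −(z-row coeff of x4)·ratio = −(-1)·1 = 1.
New z = 14 + 1 = 15.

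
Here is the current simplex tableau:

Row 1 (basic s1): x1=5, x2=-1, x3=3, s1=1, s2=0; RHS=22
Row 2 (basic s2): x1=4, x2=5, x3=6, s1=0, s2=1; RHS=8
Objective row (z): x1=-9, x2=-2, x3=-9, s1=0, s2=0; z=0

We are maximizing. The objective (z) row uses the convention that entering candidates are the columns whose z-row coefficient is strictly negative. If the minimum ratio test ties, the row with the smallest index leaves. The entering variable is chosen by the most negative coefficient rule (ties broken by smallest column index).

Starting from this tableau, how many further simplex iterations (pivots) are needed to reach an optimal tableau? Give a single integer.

pivot: x1 in, s2 out → z = 18
No improving column remains; optimal.

1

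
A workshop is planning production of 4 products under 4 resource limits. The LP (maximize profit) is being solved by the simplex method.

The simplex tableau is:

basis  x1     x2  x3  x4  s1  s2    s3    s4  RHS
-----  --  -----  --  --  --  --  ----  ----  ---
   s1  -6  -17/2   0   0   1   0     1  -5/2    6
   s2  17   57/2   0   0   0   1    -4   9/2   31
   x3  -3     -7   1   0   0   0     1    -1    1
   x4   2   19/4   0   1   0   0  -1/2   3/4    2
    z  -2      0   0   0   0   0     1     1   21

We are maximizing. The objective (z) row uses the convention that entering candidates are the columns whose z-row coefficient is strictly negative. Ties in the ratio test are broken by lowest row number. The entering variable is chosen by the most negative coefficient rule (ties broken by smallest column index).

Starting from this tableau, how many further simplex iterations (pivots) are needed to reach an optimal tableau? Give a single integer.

pivot: x1 in, x4 out → z = 23
No improving column remains; optimal.

1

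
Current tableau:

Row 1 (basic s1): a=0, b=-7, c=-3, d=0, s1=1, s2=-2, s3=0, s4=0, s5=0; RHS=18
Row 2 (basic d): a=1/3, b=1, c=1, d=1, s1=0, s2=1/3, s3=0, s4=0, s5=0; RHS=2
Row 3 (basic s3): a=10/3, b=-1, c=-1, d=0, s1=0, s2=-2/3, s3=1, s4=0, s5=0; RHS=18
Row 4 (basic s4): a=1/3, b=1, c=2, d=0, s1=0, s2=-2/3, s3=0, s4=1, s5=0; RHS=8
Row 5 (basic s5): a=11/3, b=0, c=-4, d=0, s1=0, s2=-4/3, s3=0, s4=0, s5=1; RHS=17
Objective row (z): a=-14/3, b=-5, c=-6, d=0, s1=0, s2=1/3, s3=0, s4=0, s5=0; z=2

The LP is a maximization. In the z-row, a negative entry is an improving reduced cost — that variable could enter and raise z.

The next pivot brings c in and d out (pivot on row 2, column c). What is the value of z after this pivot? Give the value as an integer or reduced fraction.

14

Minimum ratio for c: 2/1 = 2.
z changes by −(z-row coeff of c)·ratio = −(-6)·2 = 12.
New z = 2 + 12 = 14.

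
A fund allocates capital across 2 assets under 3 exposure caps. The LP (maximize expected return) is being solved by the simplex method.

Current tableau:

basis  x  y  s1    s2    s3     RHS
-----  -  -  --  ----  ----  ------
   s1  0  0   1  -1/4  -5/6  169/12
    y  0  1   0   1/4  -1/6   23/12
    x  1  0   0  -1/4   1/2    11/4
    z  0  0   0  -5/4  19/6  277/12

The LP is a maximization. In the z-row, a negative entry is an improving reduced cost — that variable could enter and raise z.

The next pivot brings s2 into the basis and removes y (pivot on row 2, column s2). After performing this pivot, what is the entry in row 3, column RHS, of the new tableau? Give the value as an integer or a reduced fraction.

Pivot element is row 2, column s2: 1/4.
Normalize row 2: new (row 2, RHS) = (23/12)/(1/4) = 23/3.
row 3 ← row 3 − (-1/4)·(new row 2): 11/4 − (-1/4)·(23/3) = 14/3.

14/3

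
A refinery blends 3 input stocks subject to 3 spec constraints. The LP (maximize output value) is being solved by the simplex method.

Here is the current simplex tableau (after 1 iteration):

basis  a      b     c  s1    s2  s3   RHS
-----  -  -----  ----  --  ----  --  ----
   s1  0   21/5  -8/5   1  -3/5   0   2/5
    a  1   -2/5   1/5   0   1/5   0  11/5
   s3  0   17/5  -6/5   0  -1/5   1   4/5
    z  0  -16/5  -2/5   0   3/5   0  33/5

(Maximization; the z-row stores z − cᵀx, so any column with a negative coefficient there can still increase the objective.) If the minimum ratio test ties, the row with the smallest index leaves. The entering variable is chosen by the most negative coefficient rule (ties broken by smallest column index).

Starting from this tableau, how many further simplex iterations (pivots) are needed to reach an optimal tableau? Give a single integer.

3

pivot: b in, s1 out → z = 145/21
pivot: c in, s3 out → z = 15
pivot: s1 in, a out → z = 67
No improving column remains; optimal.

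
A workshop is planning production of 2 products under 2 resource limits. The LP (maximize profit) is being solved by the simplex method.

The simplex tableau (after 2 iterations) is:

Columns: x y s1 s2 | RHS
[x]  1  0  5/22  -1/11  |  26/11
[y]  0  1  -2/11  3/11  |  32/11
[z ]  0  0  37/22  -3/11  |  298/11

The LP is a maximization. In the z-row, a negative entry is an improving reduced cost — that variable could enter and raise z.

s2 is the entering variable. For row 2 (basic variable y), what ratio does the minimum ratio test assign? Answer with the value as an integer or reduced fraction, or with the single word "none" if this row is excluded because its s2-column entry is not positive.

32/3

Ratio = RHS / (s2 entry) = (32/11) / (3/11) = 32/3.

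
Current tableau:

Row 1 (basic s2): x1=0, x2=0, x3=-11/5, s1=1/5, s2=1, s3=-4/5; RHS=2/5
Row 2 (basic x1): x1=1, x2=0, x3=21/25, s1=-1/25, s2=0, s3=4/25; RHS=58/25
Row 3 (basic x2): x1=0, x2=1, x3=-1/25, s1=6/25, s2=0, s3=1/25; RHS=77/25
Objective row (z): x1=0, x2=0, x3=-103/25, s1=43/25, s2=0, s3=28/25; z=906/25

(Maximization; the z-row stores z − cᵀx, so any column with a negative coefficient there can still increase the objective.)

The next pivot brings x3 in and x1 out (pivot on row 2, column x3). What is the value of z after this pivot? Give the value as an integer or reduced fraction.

Minimum ratio for x3: (58/25)/(21/25) = 58/21.
z changes by −(z-row coeff of x3)·ratio = −(-103/25)·(58/21) = 5974/525.
New z = 906/25 + (5974/525) = 1000/21.

1000/21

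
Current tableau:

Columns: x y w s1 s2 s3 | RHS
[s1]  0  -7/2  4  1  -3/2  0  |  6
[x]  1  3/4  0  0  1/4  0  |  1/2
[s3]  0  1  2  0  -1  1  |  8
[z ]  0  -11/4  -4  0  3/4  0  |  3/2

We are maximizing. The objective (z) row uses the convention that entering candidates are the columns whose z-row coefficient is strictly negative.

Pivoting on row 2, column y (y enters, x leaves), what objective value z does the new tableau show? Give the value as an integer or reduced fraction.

10/3

Minimum ratio for y: (1/2)/(3/4) = 2/3.
z changes by −(z-row coeff of y)·ratio = −(-11/4)·(2/3) = 11/6.
New z = 3/2 + (11/6) = 10/3.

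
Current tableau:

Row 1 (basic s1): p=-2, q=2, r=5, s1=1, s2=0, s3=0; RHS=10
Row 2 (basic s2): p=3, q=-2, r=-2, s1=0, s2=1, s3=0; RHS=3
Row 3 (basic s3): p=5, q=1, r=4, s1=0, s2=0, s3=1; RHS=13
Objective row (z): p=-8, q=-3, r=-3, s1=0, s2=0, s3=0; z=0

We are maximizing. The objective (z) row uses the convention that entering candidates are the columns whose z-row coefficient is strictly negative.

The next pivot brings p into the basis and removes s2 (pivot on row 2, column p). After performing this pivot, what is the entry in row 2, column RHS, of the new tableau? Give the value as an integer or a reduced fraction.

Pivot element is row 2, column p: 3.
Normalize row 2: new (row 2, RHS) = 3/3 = 1.
Row 2 is the pivot row, so the entry is 1.

1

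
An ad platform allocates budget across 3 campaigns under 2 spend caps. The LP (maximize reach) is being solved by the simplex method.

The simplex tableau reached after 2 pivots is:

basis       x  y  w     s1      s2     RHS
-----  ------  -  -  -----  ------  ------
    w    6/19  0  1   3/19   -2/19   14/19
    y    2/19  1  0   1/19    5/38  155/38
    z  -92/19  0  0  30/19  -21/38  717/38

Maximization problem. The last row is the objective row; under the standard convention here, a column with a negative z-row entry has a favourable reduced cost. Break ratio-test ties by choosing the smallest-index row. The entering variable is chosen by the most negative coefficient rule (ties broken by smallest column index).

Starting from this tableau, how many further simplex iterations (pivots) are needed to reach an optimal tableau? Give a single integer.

pivot: x in, w out → z = 181/6
pivot: s2 in, y out → z = 80
No improving column remains; optimal.

2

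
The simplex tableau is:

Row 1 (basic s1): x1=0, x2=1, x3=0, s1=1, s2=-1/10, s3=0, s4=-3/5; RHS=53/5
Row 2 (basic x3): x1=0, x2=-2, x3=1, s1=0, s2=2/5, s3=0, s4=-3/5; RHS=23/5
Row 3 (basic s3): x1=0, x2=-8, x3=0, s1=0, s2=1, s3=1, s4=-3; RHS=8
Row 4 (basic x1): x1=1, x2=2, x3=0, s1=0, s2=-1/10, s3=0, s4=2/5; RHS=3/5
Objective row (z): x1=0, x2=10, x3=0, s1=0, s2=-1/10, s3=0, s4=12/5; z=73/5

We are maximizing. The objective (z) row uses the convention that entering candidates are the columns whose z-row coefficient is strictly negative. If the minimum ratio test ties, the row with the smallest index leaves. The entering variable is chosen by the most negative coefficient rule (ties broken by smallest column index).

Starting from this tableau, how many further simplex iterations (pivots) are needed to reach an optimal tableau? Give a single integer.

pivot: s2 in, s3 out → z = 77/5
No improving column remains; optimal.

1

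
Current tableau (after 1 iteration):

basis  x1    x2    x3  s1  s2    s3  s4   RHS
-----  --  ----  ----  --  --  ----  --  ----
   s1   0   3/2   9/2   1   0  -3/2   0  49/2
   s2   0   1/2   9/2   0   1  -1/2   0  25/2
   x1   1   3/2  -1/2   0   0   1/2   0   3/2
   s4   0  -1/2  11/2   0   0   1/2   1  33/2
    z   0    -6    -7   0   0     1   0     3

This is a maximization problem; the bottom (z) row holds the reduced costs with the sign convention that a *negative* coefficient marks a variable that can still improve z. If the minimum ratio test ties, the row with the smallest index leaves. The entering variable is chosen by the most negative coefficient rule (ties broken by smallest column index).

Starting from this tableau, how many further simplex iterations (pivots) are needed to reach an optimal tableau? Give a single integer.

pivot: x3 in, s2 out → z = 202/9
pivot: x2 in, x1 out → z = 225/7
No improving column remains; optimal.

2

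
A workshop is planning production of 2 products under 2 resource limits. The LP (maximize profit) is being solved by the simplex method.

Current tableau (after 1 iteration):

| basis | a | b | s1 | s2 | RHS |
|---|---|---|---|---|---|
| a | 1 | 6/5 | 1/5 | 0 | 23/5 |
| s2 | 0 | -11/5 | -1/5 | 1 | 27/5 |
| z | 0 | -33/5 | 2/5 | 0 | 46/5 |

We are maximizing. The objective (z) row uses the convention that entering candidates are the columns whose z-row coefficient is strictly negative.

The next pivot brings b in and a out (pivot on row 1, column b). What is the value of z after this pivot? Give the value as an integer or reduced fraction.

Minimum ratio for b: (23/5)/(6/5) = 23/6.
z changes by −(z-row coeff of b)·ratio = −(-33/5)·(23/6) = 253/10.
New z = 46/5 + (253/10) = 69/2.

69/2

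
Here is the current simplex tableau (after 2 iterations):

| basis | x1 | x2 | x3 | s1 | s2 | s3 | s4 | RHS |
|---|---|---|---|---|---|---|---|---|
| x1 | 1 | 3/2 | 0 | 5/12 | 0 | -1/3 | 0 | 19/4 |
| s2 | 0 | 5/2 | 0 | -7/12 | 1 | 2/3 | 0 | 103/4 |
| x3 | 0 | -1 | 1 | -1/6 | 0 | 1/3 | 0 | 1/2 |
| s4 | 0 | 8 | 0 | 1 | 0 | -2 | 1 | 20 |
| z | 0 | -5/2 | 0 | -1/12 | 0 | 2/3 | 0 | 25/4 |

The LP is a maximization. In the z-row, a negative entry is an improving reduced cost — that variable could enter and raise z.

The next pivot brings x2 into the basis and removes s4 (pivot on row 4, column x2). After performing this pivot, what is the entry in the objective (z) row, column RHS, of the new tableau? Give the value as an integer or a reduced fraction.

25/2

Pivot element is row 4, column x2: 8.
Normalize row 4: new (row 4, RHS) = 20/8 = 5/2.
z-row ← z-row − (-5/2)·(new row 4): 25/4 − (-5/2)·(5/2) = 25/2.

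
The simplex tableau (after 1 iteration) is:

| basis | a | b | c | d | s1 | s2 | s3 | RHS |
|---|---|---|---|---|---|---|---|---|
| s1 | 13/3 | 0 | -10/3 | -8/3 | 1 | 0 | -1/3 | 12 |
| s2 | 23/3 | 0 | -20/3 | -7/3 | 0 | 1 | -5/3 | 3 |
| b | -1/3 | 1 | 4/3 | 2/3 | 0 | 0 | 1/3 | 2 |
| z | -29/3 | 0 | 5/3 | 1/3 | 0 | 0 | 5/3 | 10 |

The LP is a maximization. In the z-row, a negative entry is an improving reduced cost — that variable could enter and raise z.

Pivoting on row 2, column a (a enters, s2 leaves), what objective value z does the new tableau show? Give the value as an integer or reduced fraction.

Minimum ratio for a: 3/(23/3) = 9/23.
z changes by −(z-row coeff of a)·ratio = −(-29/3)·(9/23) = 87/23.
New z = 10 + (87/23) = 317/23.

317/23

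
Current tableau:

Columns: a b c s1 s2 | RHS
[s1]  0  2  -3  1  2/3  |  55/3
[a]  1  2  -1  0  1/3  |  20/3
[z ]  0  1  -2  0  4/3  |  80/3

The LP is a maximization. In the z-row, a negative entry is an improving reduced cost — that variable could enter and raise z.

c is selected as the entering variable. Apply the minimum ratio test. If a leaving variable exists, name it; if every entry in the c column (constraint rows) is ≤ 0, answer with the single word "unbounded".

c-column entries: row 1: -3, row 2: -1. All ≤ 0, so c can increase without bound; the LP is unbounded in this direction.

unbounded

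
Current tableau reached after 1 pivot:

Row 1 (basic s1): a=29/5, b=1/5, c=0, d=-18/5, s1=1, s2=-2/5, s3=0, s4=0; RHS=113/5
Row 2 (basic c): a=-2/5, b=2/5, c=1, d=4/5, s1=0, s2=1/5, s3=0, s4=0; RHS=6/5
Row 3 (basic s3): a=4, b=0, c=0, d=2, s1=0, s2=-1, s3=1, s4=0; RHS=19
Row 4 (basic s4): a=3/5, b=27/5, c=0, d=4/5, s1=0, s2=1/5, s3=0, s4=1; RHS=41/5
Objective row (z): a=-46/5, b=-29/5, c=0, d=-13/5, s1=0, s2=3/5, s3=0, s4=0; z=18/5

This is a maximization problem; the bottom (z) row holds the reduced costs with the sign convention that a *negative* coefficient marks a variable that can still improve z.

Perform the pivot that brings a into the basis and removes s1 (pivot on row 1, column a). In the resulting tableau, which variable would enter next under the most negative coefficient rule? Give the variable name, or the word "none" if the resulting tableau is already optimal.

Pivot element 29/5. New z-row = old z-row − (-46/5)·(row 1/(29/5)).
Updated z-row coefficients: a: 0, b: -159/29, c: 0, d: -241/29, s1: 46/29, s2: -1/29, s3: 0, s4: 0.
The most negative is -241/29 in column d, so d would enter next.

d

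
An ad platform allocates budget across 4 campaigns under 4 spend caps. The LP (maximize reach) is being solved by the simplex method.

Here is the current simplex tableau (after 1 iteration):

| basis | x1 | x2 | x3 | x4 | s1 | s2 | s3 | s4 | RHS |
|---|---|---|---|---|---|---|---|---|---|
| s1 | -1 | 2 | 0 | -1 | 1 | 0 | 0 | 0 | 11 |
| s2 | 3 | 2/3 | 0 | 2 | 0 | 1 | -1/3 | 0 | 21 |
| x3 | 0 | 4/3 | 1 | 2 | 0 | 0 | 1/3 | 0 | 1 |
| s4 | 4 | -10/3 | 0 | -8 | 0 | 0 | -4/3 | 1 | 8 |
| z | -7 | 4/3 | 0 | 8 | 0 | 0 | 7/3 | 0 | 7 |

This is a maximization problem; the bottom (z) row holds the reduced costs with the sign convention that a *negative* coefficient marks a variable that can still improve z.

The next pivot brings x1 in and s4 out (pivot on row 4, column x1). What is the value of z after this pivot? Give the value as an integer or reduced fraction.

Minimum ratio for x1: 8/4 = 2.
z changes by −(z-row coeff of x1)·ratio = −(-7)·2 = 14.
New z = 7 + 14 = 21.

21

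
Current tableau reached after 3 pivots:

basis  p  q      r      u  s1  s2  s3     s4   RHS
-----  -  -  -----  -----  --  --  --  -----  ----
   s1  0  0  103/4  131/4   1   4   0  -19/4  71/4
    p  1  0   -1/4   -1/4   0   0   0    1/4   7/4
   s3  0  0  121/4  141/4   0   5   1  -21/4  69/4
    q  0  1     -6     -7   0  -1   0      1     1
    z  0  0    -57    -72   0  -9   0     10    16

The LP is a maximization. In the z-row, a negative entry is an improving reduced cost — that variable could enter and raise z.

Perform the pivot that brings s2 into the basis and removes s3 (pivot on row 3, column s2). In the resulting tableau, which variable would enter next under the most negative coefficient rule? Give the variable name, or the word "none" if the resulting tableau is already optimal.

Pivot element 5. New z-row = old z-row − (-9)·(row 3/5).
Updated z-row coefficients: p: 0, q: 0, r: -51/20, u: -171/20, s1: 0, s2: 0, s3: 9/5, s4: 11/20.
The most negative is -171/20 in column u, so u would enter next.

u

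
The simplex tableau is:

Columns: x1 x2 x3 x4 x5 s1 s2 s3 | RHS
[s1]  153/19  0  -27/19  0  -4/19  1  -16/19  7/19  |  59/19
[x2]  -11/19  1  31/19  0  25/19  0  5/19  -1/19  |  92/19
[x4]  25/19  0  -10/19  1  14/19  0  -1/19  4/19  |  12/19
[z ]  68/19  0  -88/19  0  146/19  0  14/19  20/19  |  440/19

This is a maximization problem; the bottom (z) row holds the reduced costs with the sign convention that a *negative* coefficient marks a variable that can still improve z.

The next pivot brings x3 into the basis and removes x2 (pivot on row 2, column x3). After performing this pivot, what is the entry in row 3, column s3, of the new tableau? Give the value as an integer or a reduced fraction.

Pivot element is row 2, column x3: 31/19.
Normalize row 2: new (row 2, s3) = (-1/19)/(31/19) = -1/31.
row 3 ← row 3 − (-10/19)·(new row 2): 4/19 − (-10/19)·(-1/31) = 6/31.

6/31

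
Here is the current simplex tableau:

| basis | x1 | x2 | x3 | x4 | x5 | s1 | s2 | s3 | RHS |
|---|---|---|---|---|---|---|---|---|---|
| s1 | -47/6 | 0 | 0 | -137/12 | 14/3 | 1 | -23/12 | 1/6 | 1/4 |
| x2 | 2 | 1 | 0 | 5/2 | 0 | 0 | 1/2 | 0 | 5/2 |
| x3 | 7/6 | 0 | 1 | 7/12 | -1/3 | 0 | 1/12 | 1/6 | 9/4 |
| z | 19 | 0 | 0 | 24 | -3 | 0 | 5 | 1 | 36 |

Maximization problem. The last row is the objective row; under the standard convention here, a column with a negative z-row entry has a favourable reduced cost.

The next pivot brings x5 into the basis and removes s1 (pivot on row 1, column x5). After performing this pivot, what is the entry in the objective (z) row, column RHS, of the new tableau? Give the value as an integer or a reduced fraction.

2025/56

Pivot element is row 1, column x5: 14/3.
Normalize row 1: new (row 1, RHS) = (1/4)/(14/3) = 3/56.
z-row ← z-row − (-3)·(new row 1): 36 − (-3)·(3/56) = 2025/56.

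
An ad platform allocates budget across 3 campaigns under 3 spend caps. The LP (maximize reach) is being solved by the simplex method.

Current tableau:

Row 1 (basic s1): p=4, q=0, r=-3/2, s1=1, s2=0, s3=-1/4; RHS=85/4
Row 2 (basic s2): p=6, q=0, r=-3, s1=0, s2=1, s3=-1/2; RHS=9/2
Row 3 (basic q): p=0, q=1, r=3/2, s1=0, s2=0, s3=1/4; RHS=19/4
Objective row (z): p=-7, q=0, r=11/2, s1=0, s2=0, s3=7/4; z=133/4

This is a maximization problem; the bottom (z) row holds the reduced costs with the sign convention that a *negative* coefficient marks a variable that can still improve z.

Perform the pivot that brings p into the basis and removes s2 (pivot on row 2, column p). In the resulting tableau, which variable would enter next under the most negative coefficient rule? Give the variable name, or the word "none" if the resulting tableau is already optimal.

Pivot element 6. New z-row = old z-row − (-7)·(row 2/6).
Updated z-row coefficients: p: 0, q: 0, r: 2, s1: 0, s2: 7/6, s3: 7/6.
No coefficient is strictly negative; the tableau after this pivot is optimal.

none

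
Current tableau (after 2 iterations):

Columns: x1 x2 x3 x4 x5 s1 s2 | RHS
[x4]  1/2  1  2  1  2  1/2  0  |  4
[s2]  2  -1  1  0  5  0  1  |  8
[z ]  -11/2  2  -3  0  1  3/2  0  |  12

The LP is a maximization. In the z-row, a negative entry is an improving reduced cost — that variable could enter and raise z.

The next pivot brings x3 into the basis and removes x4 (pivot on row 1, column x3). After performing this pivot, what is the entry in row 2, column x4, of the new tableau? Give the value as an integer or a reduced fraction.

Pivot element is row 1, column x3: 2.
Normalize row 1: new (row 1, x4) = 1/2 = 1/2.
row 2 ← row 2 − 1·(new row 1): 0 − 1·(1/2) = -1/2.

-1/2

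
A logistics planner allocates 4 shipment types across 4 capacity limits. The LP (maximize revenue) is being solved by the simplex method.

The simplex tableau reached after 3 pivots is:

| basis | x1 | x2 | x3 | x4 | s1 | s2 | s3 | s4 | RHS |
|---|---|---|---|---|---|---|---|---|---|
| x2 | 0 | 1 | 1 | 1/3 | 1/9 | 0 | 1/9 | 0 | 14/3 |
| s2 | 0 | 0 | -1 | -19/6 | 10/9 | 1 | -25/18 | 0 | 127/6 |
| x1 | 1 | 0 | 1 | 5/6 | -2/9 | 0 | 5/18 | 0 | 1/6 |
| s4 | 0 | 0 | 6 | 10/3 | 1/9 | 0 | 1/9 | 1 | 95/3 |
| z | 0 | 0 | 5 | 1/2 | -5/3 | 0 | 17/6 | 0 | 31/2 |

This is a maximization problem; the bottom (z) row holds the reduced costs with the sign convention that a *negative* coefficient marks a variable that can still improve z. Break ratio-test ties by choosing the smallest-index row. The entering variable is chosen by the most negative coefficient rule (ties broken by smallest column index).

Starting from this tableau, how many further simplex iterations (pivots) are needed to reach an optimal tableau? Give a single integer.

pivot: s1 in, s2 out → z = 189/4
pivot: x4 in, x2 out → z = 831/13
No improving column remains; optimal.

2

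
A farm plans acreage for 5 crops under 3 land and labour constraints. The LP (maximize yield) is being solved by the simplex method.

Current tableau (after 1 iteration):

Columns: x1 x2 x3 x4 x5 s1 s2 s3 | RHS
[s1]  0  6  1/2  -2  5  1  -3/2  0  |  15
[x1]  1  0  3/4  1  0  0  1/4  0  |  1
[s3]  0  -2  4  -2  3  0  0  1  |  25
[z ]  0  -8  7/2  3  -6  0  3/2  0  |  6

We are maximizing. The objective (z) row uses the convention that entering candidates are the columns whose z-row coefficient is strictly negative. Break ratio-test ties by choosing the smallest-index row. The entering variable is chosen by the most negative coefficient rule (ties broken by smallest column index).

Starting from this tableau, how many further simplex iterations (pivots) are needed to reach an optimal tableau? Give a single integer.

2

pivot: x2 in, s1 out → z = 26
pivot: s2 in, x1 out → z = 28
No improving column remains; optimal.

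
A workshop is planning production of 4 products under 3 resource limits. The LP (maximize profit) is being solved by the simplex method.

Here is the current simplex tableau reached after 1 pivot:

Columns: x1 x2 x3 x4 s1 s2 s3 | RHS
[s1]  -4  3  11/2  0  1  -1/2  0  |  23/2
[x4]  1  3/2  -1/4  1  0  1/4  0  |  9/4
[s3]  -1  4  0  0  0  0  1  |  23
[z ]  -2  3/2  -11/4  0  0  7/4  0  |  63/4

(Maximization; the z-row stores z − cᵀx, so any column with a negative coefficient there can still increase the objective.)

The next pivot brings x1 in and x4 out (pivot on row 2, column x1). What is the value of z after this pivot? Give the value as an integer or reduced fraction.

81/4

Minimum ratio for x1: (9/4)/1 = 9/4.
z changes by −(z-row coeff of x1)·ratio = −(-2)·(9/4) = 9/2.
New z = 63/4 + (9/2) = 81/4.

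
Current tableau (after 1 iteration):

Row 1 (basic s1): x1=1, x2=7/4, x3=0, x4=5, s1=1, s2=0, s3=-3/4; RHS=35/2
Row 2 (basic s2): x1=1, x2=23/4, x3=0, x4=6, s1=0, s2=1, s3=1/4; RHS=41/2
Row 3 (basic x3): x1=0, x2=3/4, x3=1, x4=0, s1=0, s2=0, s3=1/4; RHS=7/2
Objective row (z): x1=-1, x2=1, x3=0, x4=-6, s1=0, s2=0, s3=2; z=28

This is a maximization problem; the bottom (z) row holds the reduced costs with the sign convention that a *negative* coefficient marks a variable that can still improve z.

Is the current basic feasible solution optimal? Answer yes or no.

Column x1 has objective-row coefficient -1, which is negative; an improving pivot exists, so not yet optimal.

no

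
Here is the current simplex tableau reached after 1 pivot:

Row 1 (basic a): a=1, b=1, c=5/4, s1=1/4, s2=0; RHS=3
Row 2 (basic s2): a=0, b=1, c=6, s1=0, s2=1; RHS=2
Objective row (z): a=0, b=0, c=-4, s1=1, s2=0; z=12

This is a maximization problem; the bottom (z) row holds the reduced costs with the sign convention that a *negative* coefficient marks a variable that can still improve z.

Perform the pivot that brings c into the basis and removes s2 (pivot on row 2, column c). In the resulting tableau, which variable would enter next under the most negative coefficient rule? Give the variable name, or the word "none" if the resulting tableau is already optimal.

Pivot element 6. New z-row = old z-row − (-4)·(row 2/6).
Updated z-row coefficients: a: 0, b: 2/3, c: 0, s1: 1, s2: 2/3.
No coefficient is strictly negative; the tableau after this pivot is optimal.

none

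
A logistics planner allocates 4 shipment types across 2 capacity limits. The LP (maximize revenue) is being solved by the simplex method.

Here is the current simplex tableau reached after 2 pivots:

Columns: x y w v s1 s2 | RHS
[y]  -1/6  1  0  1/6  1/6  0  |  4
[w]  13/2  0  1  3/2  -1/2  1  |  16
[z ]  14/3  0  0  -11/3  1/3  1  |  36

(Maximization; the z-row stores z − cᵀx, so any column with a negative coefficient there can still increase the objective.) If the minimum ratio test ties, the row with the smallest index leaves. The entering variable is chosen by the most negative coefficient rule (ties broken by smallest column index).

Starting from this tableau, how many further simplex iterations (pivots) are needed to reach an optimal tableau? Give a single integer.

pivot: v in, w out → z = 676/9
pivot: s1 in, y out → z = 84
No improving column remains; optimal.

2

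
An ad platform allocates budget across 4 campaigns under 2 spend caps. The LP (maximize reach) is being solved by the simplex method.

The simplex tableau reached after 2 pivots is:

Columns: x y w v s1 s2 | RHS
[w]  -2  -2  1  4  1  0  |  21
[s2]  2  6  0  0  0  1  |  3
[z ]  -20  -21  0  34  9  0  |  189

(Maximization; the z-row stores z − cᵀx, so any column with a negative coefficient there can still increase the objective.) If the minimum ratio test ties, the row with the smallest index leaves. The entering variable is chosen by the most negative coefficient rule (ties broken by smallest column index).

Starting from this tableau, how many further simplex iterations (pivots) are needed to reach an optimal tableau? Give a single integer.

2

pivot: y in, s2 out → z = 399/2
pivot: x in, y out → z = 219
No improving column remains; optimal.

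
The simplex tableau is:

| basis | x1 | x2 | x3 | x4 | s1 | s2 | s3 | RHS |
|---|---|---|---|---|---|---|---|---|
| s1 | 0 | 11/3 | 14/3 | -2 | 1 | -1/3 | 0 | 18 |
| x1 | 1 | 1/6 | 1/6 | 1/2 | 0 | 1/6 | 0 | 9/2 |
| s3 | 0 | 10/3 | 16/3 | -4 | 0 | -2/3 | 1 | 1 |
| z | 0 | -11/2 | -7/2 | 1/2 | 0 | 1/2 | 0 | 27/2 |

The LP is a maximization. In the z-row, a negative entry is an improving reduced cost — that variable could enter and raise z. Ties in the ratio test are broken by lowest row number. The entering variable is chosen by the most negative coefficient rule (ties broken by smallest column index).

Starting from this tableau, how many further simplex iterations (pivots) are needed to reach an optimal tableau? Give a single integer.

2

pivot: x2 in, s3 out → z = 303/20
pivot: x4 in, x1 out → z = 755/14
No improving column remains; optimal.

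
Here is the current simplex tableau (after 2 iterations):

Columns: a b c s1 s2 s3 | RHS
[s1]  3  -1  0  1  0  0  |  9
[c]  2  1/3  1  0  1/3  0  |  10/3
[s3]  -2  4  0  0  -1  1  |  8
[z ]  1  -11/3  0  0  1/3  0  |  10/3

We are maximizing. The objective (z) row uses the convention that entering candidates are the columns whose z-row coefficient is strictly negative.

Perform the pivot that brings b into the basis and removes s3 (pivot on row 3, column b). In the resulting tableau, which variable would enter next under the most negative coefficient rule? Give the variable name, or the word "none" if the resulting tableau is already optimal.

Pivot element 4. New z-row = old z-row − (-11/3)·(row 3/4).
Updated z-row coefficients: a: -5/6, b: 0, c: 0, s1: 0, s2: -7/12, s3: 11/12.
The most negative is -5/6 in column a, so a would enter next.

a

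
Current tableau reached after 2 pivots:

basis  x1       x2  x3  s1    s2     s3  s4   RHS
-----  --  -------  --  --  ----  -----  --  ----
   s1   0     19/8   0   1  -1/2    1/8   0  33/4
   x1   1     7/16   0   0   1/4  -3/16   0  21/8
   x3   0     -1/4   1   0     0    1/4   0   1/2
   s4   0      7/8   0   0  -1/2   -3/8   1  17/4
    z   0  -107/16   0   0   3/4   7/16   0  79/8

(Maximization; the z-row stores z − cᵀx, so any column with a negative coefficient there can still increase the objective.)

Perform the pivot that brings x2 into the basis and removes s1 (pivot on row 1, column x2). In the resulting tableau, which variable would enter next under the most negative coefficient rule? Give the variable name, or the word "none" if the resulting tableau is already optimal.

s2

Pivot element 19/8. New z-row = old z-row − (-107/16)·(row 1/(19/8)).
Updated z-row coefficients: x1: 0, x2: 0, x3: 0, s1: 107/38, s2: -25/38, s3: 15/19, s4: 0.
The most negative is -25/38 in column s2, so s2 would enter next.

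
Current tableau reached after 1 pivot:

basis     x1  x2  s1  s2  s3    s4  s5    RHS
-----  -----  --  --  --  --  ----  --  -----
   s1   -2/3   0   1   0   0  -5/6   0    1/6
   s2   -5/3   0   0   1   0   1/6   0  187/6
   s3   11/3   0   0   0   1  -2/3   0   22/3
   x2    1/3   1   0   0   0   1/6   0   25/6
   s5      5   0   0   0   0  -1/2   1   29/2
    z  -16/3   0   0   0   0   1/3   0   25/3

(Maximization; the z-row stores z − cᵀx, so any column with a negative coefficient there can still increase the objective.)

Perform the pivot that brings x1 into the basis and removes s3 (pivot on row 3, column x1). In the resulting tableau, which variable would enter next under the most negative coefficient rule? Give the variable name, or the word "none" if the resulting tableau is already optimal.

s4

Pivot element 11/3. New z-row = old z-row − (-16/3)·(row 3/(11/3)).
Updated z-row coefficients: x1: 0, x2: 0, s1: 0, s2: 0, s3: 16/11, s4: -7/11, s5: 0.
The most negative is -7/11 in column s4, so s4 would enter next.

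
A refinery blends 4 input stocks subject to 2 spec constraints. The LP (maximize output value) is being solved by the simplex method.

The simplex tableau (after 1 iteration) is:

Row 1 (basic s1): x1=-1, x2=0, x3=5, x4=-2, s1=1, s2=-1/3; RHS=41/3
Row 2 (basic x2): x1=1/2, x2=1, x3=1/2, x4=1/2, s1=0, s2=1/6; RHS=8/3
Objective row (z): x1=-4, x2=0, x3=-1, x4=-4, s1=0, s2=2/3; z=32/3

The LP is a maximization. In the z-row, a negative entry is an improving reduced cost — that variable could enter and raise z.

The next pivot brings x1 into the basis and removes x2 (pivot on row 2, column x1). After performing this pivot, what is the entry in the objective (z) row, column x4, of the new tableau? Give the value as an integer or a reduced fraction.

0

Pivot element is row 2, column x1: 1/2.
Normalize row 2: new (row 2, x4) = (1/2)/(1/2) = 1.
z-row ← z-row − (-4)·(new row 2): -4 − (-4)·1 = 0.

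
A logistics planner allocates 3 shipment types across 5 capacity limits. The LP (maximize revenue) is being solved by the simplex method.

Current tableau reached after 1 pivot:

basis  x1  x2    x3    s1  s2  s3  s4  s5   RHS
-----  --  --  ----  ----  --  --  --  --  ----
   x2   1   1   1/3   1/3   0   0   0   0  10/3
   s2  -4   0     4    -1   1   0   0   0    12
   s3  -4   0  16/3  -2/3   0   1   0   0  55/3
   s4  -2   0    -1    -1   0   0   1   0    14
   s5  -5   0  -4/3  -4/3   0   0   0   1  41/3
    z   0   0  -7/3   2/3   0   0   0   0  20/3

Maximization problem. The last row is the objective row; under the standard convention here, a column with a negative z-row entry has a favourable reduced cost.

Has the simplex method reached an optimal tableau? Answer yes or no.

no

Column x3 has objective-row coefficient -7/3, which is negative; an improving pivot exists, so not yet optimal.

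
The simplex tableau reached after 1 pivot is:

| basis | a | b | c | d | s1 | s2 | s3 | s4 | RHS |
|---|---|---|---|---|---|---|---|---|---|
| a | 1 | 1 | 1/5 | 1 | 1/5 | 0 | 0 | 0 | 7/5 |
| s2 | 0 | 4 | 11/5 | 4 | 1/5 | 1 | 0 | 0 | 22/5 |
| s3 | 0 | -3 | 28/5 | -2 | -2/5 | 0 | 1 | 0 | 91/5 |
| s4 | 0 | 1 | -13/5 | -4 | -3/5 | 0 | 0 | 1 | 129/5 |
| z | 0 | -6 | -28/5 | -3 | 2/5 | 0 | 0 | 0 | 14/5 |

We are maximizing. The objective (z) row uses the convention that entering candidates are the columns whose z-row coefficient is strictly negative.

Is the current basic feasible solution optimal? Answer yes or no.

no

Column b has objective-row coefficient -6, which is negative; an improving pivot exists, so not yet optimal.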